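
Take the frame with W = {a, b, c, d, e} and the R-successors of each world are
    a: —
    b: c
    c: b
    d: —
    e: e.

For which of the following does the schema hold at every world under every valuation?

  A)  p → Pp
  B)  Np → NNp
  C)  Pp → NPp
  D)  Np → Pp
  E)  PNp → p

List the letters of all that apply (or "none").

R is not reflexive: not a R a.
R is symmetric: every R-edge is matched by its reverse.
R is not transitive: b R c and c R b but not b R b.
R is not euclidean: b R c and b R c but not c R c.
R is not serial: a has no R-successor.
(A) the dual of axiom T: valid iff R is reflexive. R is not reflexive — not valid.
(B) Np → NNp is axiom 4, which corresponds to transitivity. R is not transitive — not valid.
(C) Pp → NPp is axiom 5, which corresponds to the euclidean property. R is not euclidean — not valid.
(D) axiom D: valid iff R is serial. R is not serial — not valid.
(E) PNp → p (the dual of axiom B) characterises the symmetric frames. R is symmetric — valid.

E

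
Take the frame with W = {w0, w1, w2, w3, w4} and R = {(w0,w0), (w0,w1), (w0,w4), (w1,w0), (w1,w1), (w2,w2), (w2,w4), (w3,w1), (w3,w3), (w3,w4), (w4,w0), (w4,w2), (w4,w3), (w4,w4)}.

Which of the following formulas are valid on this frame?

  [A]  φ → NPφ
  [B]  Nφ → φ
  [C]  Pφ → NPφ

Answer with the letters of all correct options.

B

R is reflexive: each world relates to itself.
R is not symmetric: w3 R w1 but not w1 R w3.
R is not euclidean: w0 R w1 and w0 R w4 but not w1 R w4.
(A) φ → NPφ (axiom B) characterises the symmetric frames. R is not symmetric — not valid.
(B) Nφ → φ (axiom T) characterises the reflexive frames. R is reflexive — valid.
(C) axiom 5: valid iff R is euclidean. R is not euclidean — not valid.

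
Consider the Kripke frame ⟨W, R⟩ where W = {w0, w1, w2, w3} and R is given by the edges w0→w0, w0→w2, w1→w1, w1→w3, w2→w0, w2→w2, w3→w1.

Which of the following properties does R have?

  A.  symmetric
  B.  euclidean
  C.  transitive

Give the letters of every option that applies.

A

(A) symmetric: every R-edge is matched by its reverse.
(B) not euclidean: w1 R w3 and w1 R w3 but not w3 R w3.
(C) not transitive: w3 R w1 and w1 R w3 but not w3 R w3.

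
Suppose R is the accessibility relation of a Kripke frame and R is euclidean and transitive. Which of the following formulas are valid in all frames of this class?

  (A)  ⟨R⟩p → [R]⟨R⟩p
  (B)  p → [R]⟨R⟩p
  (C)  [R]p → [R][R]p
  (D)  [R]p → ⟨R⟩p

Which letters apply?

A, C

(A) ⟨R⟩p → [R]⟨R⟩p (axiom 5) characterises the euclidean frames. Every such R is euclidean — valid.
(B) p → [R]⟨R⟩p is axiom B, which corresponds to symmetry. Such an R need not be symmetric — not valid.
(C) [R]p → [R][R]p is axiom 4, which corresponds to transitivity. Every such R is transitive — valid.
(D) axiom D: valid iff R is serial. Such an R need not be serial — not valid.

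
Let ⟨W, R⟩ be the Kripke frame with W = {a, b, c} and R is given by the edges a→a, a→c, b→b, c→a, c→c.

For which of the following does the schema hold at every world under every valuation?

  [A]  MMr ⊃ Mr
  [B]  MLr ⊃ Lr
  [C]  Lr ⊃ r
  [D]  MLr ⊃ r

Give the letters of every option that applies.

A, B, C, D

R is reflexive: each world relates to itself.
R is symmetric: every R-edge is matched by its reverse.
R is transitive: R is closed under composition.
R is euclidean: any two R-successors of the same world are R-related.
(A) MMr ⊃ Mr is the dual of axiom 4; it is valid on a frame exactly when R is transitive. R is transitive, so valid.
(B) the dual of axiom 5: valid iff R is euclidean. R is euclidean — valid.
(C) Lr ⊃ r (axiom T) characterises the reflexive frames. R is reflexive — valid.
(D) MLr ⊃ r is the dual of axiom B; it is valid on a frame exactly when R is symmetric. R is symmetric, so valid.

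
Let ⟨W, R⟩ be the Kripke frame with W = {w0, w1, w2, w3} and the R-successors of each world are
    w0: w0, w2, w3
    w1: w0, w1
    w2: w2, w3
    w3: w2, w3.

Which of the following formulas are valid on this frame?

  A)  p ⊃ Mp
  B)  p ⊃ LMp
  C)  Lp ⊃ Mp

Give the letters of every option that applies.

R is reflexive: each world relates to itself.
R is not symmetric: w0 R w2 but not w2 R w0.
R is serial: every world has an R-successor.
(A) p ⊃ Mp is the dual of axiom T; it is valid on a frame exactly when R is reflexive. R is reflexive, so valid.
(B) axiom B: valid iff R is symmetric. R is not symmetric — not valid.
(C) axiom D: valid iff R is serial. R is serial — valid.

A, C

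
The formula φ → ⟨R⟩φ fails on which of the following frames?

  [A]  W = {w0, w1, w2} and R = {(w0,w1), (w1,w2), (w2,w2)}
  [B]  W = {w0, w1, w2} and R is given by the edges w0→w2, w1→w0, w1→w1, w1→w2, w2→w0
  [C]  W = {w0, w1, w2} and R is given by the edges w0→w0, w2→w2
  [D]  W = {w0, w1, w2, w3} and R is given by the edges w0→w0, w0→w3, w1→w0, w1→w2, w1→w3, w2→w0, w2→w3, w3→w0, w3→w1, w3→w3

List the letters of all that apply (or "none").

The schema φ → ⟨R⟩φ is the dual of axiom T; it is valid on a frame iff R is reflexive.
(A) R is not reflexive (not w0 R w0), so the schema fails here.
(B) R is not reflexive (not w0 R w0), so the schema fails here.
(C) R is not reflexive (not w1 R w1), so the schema fails here.
(D) R is not reflexive (not w1 R w1), so the schema fails here.

A, B, C, D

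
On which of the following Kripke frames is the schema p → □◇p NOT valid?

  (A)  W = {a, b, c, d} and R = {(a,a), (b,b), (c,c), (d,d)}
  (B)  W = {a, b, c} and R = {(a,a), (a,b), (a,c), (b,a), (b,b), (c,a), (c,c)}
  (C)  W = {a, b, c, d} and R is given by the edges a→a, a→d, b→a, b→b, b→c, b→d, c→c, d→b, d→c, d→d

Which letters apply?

C

The schema p → □◇p is axiom B; it is valid on a frame iff R is symmetric.
(A) R is symmetric (every R-edge is matched by its reverse), so the schema is valid here.
(B) R is symmetric (every R-edge is matched by its reverse), so the schema is valid here.
(C) R is not symmetric (a R d but not d R a), so the schema fails here.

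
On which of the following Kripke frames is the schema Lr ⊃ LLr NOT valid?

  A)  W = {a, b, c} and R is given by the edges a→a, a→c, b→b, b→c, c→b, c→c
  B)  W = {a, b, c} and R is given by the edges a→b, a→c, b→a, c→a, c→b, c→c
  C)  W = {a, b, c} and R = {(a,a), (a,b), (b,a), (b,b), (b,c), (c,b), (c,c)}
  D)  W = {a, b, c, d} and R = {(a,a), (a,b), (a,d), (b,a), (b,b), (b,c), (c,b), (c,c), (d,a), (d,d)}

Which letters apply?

The schema Lr ⊃ LLr is axiom 4; it is valid on a frame iff R is transitive.
(A) R is not transitive (a R c and c R b but not a R b), so the schema fails here.
(B) R is not transitive (a R b and b R a but not a R a), so the schema fails here.
(C) R is not transitive (a R b and b R c but not a R c), so the schema fails here.
(D) R is not transitive (a R b and b R c but not a R c), so the schema fails here.

A, B, C, D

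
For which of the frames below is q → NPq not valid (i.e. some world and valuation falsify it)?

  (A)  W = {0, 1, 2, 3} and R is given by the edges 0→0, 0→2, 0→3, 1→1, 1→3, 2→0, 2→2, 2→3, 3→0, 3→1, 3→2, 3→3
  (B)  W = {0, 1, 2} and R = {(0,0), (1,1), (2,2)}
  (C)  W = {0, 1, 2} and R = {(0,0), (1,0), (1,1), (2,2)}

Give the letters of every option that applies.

The schema q → NPq is axiom B; it is valid on a frame iff R is symmetric.
(A) R is symmetric (every R-edge is matched by its reverse), so the schema is valid here.
(B) R is symmetric (every R-edge is matched by its reverse), so the schema is valid here.
(C) R is not symmetric (1 R 0 but not 0 R 1), so the schema fails here.

C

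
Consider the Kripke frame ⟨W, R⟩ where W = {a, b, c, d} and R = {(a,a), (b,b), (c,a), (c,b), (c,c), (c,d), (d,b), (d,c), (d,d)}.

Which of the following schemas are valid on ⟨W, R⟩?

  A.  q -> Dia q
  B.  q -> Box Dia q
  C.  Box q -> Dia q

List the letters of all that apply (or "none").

R is reflexive: each world relates to itself.
R is not symmetric: c R a but not a R c.
R is serial: every world has an R-successor.
(A) q -> Dia q (the dual of axiom T) characterises the reflexive frames. R is reflexive — valid.
(B) q -> Box Dia q (axiom B) characterises the symmetric frames. R is not symmetric — not valid.
(C) Box q -> Dia q is axiom D, which corresponds to seriality. R is serial — valid.

A, C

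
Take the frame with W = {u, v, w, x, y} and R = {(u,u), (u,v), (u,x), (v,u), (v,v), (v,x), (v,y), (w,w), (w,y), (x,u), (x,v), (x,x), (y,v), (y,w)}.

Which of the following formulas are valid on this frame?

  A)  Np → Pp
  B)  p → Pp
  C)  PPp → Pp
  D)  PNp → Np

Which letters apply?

A

R is not reflexive: not y R y.
R is not transitive: u R v and v R y but not u R y.
R is not euclidean: v R u and v R y but not u R y.
R is serial: every world has an R-successor.
(A) axiom D: valid iff R is serial. R is serial — valid.
(B) p → Pp is the dual of axiom T, which corresponds to reflexivity. R is not reflexive — not valid.
(C) PPp → Pp is the dual of axiom 4; it is valid on a frame exactly when R is transitive. R is not transitive, so not valid.
(D) the dual of axiom 5: valid iff R is euclidean. R is not euclidean — not valid.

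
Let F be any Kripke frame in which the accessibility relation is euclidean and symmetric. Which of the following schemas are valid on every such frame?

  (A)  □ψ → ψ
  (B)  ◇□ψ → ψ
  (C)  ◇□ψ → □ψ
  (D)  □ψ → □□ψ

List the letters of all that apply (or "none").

B, C, D

A symmetric euclidean relation is transitive (uRv and vRw give vRu by symmetry, then uRw by the euclidean condition, applied at v).
(A) □ψ → ψ is axiom T, which corresponds to reflexivity. Such an R need not be reflexive — not valid.
(B) ◇□ψ → ψ (the dual of axiom B) characterises the symmetric frames. Every such R is symmetric — valid.
(C) the dual of axiom 5: valid iff R is euclidean. Every such R is euclidean — valid.
(D) □ψ → □□ψ is axiom 4; it is valid on a frame exactly when R is transitive. Every such R is transitive, so valid.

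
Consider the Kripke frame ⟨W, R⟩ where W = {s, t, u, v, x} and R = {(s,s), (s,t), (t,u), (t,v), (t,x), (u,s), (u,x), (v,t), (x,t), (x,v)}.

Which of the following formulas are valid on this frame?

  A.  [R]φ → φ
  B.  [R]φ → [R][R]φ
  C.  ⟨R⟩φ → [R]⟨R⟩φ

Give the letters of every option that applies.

none

R is not reflexive: not t R t.
R is not transitive: s R t and t R u but not s R u.
R is not euclidean: s R t and s R s but not t R s.
(A) axiom T: valid iff R is reflexive. R is not reflexive — not valid.
(B) [R]φ → [R][R]φ is axiom 4; it is valid on a frame exactly when R is transitive. R is not transitive, so not valid.
(C) ⟨R⟩φ → [R]⟨R⟩φ is axiom 5; it is valid on a frame exactly when R is euclidean. R is not euclidean, so not valid.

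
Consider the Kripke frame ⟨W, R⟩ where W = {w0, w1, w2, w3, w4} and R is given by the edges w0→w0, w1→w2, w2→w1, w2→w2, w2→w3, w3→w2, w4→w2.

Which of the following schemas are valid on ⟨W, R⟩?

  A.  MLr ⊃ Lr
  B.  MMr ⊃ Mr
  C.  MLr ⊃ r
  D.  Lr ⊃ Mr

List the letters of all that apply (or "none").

D

R is not symmetric: w4 R w2 but not w2 R w4.
R is not transitive: w1 R w2 and w2 R w1 but not w1 R w1.
R is not euclidean: w2 R w1 and w2 R w3 but not w1 R w3.
R is serial: every world has an R-successor.
(A) the dual of axiom 5: valid iff R is euclidean. R is not euclidean — not valid.
(B) MMr ⊃ Mr is the dual of axiom 4, which corresponds to transitivity. R is not transitive — not valid.
(C) MLr ⊃ r is the dual of axiom B, which corresponds to symmetry. R is not symmetric — not valid.
(D) Lr ⊃ Mr is axiom D; it is valid on a frame exactly when R is serial. R is serial, so valid.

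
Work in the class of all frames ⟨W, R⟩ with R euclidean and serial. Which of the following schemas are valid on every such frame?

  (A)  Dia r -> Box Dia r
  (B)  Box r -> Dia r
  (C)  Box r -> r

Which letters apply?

(A) Dia r -> Box Dia r is axiom 5; it is valid on a frame exactly when R is euclidean. Every such R is euclidean, so valid.
(B) Box r -> Dia r is axiom D; it is valid on a frame exactly when R is serial. Every such R is serial, so valid.
(C) Box r -> r is axiom T; it is valid on a frame exactly when R is reflexive. Such an R need not be reflexive, so not valid.

A, B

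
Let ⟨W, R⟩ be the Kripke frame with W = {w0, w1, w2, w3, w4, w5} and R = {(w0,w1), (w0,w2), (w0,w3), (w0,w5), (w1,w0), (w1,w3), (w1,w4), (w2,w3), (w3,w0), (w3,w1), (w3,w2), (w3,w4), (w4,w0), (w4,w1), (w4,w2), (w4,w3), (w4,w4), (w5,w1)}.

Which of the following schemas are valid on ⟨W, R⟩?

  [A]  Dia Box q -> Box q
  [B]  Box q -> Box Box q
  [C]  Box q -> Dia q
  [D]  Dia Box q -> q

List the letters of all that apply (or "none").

C

R is not symmetric: w0 R w2 but not w2 R w0.
R is not transitive: w0 R w1 and w1 R w0 but not w0 R w0.
R is not euclidean: w0 R w1 and w0 R w2 but not w1 R w2.
R is serial: every world has an R-successor.
(A) Dia Box q -> Box q (the dual of axiom 5) characterises the euclidean frames. R is not euclidean — not valid.
(B) Box q -> Box Box q is axiom 4, which corresponds to transitivity. R is not transitive — not valid.
(C) Box q -> Dia q is axiom D, which corresponds to seriality. R is serial — valid.
(D) Dia Box q -> q (the dual of axiom B) characterises the symmetric frames. R is not symmetric — not valid.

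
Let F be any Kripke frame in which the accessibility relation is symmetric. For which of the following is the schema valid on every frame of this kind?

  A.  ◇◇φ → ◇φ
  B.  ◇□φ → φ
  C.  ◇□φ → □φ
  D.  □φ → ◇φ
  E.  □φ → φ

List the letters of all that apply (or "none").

(A) the dual of axiom 4: valid iff R is transitive. Such an R need not be transitive — not valid.
(B) the dual of axiom B: valid iff R is symmetric. Every such R is symmetric — valid.
(C) ◇□φ → □φ (the dual of axiom 5) characterises the euclidean frames. Such an R need not be euclidean — not valid.
(D) □φ → ◇φ is axiom D; it is valid on a frame exactly when R is serial. Such an R need not be serial, so not valid.
(E) □φ → φ is axiom T; it is valid on a frame exactly when R is reflexive. Such an R need not be reflexive, so not valid.

B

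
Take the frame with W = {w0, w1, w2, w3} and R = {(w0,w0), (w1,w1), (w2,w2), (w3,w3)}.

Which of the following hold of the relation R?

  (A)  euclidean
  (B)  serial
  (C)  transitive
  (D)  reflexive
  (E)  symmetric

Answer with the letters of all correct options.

A, B, C, D, E

(A) euclidean: any two R-successors of the same world are R-related.
(B) serial: every world has an R-successor.
(C) transitive: R is closed under composition.
(D) reflexive: each world relates to itself.
(E) symmetric: every R-edge is matched by its reverse.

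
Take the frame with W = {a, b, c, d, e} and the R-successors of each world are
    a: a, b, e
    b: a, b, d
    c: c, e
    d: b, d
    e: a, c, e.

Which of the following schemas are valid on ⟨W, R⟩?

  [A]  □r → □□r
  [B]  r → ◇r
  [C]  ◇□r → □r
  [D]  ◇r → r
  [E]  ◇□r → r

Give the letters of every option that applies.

B, E

R is reflexive: each world relates to itself.
R is symmetric: every R-edge is matched by its reverse.
R is not transitive: a R b and b R d but not a R d.
R is not euclidean: a R b and a R e but not b R e.
R is not a subset of the identity: a R b with a ≠ b.
(A) □r → □□r is axiom 4; it is valid on a frame exactly when R is transitive. R is not transitive, so not valid.
(B) r → ◇r is the dual of axiom T, which corresponds to reflexivity. R is reflexive — valid.
(C) the dual of axiom 5: valid iff R is euclidean. R is not euclidean — not valid.
(D) ◇r → r is valid only on frames where every R-edge is a self-loop. Here R ⊄ identity — not valid.
(E) ◇□r → r (the dual of axiom B) characterises the symmetric frames. R is symmetric — valid.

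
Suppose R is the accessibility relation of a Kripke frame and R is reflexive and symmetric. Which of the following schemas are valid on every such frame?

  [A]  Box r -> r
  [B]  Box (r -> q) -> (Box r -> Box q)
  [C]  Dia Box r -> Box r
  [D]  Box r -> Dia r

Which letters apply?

A, B, D

Reflexive relations are serial.
(A) Box r -> r is axiom T, which corresponds to reflexivity. Every such R is reflexive — valid.
(B) Box (r -> q) -> (Box r -> Box q) is axiom K, valid on every Kripke frame — valid.
(C) Dia Box r -> Box r (the dual of axiom 5) characterises the euclidean frames. Such an R need not be euclidean — not valid.
(D) Box r -> Dia r is axiom D; it is valid on a frame exactly when R is serial. Every such R is serial, so valid.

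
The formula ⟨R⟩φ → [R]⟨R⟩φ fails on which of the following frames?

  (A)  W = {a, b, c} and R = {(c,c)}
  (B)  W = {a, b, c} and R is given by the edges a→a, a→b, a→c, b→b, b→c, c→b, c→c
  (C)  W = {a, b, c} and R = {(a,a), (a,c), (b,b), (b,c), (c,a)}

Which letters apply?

The schema ⟨R⟩φ → [R]⟨R⟩φ is axiom 5; it is valid on a frame iff R is euclidean.
(A) R is euclidean (any two R-successors of the same world are R-related), so the schema is valid here.
(B) R is not euclidean (a R b and a R a but not b R a), so the schema fails here.
(C) R is not euclidean (b R c and b R b but not c R b), so the schema fails here.

B, C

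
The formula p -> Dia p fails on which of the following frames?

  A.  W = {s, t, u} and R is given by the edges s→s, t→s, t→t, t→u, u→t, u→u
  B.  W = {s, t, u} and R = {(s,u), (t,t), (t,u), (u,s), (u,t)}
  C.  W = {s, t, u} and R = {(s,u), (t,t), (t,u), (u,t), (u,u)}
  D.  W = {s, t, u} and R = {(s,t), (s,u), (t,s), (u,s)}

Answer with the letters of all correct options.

The schema p -> Dia p is the dual of axiom T; it is valid on a frame iff R is reflexive.
(A) R is reflexive (each world relates to itself), so the schema is valid here.
(B) R is not reflexive (not s R s), so the schema fails here.
(C) R is not reflexive (not s R s), so the schema fails here.
(D) R is not reflexive (not s R s), so the schema fails here.

B, C, D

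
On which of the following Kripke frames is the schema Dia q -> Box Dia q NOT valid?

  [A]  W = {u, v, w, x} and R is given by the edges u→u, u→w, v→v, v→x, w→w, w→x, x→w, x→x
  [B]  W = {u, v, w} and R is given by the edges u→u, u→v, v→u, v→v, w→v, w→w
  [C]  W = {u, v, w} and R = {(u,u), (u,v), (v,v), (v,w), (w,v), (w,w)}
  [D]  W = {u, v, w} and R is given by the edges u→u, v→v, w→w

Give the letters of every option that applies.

The schema Dia q -> Box Dia q is axiom 5; it is valid on a frame iff R is euclidean.
(A) R is not euclidean (u R w and u R u but not w R u), so the schema fails here.
(B) R is not euclidean (w R v and w R w but not v R w), so the schema fails here.
(C) R is not euclidean (u R v and u R u but not v R u), so the schema fails here.
(D) R is euclidean (any two R-successors of the same world are R-related), so the schema is valid here.

A, B, C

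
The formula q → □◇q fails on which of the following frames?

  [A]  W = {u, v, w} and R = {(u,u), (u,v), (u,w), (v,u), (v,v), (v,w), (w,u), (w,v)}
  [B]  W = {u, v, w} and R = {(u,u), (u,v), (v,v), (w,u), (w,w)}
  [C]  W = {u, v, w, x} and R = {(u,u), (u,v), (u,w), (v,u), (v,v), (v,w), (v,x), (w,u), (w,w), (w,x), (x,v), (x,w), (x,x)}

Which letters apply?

The schema q → □◇q is axiom B; it is valid on a frame iff R is symmetric.
(A) R is symmetric (every R-edge is matched by its reverse), so the schema is valid here.
(B) R is not symmetric (u R v but not v R u), so the schema fails here.
(C) R is not symmetric (v R w but not w R v), so the schema fails here.

B, C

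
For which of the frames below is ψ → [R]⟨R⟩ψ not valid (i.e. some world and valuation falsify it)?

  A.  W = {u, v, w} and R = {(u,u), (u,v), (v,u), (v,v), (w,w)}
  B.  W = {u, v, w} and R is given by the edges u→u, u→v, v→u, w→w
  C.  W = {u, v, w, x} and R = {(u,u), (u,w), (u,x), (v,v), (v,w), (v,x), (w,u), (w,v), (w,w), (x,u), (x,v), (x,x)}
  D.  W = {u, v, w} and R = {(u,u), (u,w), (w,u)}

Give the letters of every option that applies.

none

The schema ψ → [R]⟨R⟩ψ is axiom B; it is valid on a frame iff R is symmetric.
(A) R is symmetric (every R-edge is matched by its reverse), so the schema is valid here.
(B) R is symmetric (every R-edge is matched by its reverse), so the schema is valid here.
(C) R is symmetric (every R-edge is matched by its reverse), so the schema is valid here.
(D) R is symmetric (every R-edge is matched by its reverse), so the schema is valid here.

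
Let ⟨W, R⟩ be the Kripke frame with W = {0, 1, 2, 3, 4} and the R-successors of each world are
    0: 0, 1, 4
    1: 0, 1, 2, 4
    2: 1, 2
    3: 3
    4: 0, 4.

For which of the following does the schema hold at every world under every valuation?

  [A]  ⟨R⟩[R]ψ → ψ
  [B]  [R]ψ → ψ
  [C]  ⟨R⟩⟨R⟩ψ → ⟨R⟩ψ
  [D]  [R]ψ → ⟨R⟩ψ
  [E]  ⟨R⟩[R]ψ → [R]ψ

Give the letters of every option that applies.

B, D

R is reflexive: each world relates to itself.
R is not symmetric: 1 R 4 but not 4 R 1.
R is not transitive: 0 R 1 and 1 R 2 but not 0 R 2.
R is not euclidean: 0 R 4 and 0 R 1 but not 4 R 1.
R is serial: every world has an R-successor.
(A) ⟨R⟩[R]ψ → ψ is the dual of axiom B, which corresponds to symmetry. R is not symmetric — not valid.
(B) [R]ψ → ψ (axiom T) characterises the reflexive frames. R is reflexive — valid.
(C) ⟨R⟩⟨R⟩ψ → ⟨R⟩ψ is the dual of axiom 4, which corresponds to transitivity. R is not transitive — not valid.
(D) [R]ψ → ⟨R⟩ψ is axiom D; it is valid on a frame exactly when R is serial. R is serial, so valid.
(E) the dual of axiom 5: valid iff R is euclidean. R is not euclidean — not valid.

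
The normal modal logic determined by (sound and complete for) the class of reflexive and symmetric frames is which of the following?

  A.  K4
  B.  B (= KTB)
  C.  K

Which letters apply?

B

(A) K4 is determined by the class of transitive frames.
(B) B (= KTB) is determined by exactly this class.
(C) K is determined by the class of arbitrary frames.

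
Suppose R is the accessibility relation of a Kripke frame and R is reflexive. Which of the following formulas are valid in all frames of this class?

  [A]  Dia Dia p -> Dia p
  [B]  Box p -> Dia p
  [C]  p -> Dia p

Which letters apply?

B, C

A reflexive relation is serial.
(A) the dual of axiom 4: valid iff R is transitive. Such an R need not be transitive — not valid.
(B) Box p -> Dia p is axiom D; it is valid on a frame exactly when R is serial. Every such R is serial, so valid.
(C) p -> Dia p is the dual of axiom T, which corresponds to reflexivity. Every such R is reflexive — valid.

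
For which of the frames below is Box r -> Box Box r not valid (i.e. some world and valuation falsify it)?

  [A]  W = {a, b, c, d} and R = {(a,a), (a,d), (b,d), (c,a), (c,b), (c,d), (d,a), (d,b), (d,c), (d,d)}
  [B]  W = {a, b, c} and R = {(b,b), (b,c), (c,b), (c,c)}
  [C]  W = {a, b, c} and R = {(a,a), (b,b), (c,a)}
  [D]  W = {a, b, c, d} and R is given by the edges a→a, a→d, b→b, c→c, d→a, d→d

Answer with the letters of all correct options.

A

The schema Box r -> Box Box r is axiom 4; it is valid on a frame iff R is transitive.
(A) R is not transitive (a R d and d R b but not a R b), so the schema fails here.
(B) R is transitive (R is closed under composition), so the schema is valid here.
(C) R is transitive (R is closed under composition), so the schema is valid here.
(D) R is transitive (R is closed under composition), so the schema is valid here.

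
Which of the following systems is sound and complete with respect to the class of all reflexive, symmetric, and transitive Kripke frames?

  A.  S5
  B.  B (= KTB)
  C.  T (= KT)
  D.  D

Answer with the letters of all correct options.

(A) S5 is determined by exactly this class.
(B) B (= KTB) is determined by the class of reflexive and symmetric frames.
(C) T (= KT) is determined by the class of reflexive frames.
(D) D is determined by the class of serial frames.

A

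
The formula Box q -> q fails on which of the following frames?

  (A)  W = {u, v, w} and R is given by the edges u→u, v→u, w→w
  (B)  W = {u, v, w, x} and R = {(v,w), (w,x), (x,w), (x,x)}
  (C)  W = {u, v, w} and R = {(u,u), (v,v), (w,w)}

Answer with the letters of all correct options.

A, B

The schema Box q -> q is axiom T; it is valid on a frame iff R is reflexive.
(A) R is not reflexive (not v R v), so the schema fails here.
(B) R is not reflexive (not u R u), so the schema fails here.
(C) R is reflexive (each world relates to itself), so the schema is valid here.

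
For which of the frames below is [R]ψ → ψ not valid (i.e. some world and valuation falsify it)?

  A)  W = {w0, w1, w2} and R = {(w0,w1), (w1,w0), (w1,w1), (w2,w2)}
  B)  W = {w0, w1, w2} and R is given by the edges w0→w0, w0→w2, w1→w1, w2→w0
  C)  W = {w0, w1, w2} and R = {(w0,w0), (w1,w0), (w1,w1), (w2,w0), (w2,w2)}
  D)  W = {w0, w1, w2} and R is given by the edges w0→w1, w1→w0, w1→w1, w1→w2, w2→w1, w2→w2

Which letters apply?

The schema [R]ψ → ψ is axiom T; it is valid on a frame iff R is reflexive.
(A) R is not reflexive (not w0 R w0), so the schema fails here.
(B) R is not reflexive (not w2 R w2), so the schema fails here.
(C) R is reflexive (each world relates to itself), so the schema is valid here.
(D) R is not reflexive (not w0 R w0), so the schema fails here.

A, B, D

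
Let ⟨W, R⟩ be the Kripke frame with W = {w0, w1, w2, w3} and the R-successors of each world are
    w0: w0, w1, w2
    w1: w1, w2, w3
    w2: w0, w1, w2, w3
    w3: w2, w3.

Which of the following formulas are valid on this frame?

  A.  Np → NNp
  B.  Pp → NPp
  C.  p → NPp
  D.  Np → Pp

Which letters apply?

R is not symmetric: w0 R w1 but not w1 R w0.
R is not transitive: w0 R w1 and w1 R w3 but not w0 R w3.
R is not euclidean: w0 R w1 and w0 R w0 but not w1 R w0.
R is serial: every world has an R-successor.
(A) axiom 4: valid iff R is transitive. R is not transitive — not valid.
(B) Pp → NPp is axiom 5, which corresponds to the euclidean property. R is not euclidean — not valid.
(C) axiom B: valid iff R is symmetric. R is not symmetric — not valid.
(D) axiom D: valid iff R is serial. R is serial — valid.

D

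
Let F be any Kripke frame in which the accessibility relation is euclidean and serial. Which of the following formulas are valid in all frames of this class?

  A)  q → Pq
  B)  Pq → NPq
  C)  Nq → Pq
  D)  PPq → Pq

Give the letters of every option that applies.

(A) q → Pq (the dual of axiom T) characterises the reflexive frames. Such an R need not be reflexive — not valid.
(B) Pq → NPq is axiom 5, which corresponds to the euclidean property. Every such R is euclidean — valid.
(C) Nq → Pq is axiom D, which corresponds to seriality. Every such R is serial — valid.
(D) PPq → Pq is the dual of axiom 4; it is valid on a frame exactly when R is transitive. Such an R need not be transitive, so not valid.

B, C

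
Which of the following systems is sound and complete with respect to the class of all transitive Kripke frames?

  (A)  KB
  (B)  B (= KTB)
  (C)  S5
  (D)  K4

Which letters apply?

(A) KB is determined by the class of symmetric frames.
(B) B (= KTB) is determined by the class of reflexive and symmetric frames.
(C) S5 is determined by the class of reflexive, symmetric, and transitive frames.
(D) K4 is determined by exactly this class.

D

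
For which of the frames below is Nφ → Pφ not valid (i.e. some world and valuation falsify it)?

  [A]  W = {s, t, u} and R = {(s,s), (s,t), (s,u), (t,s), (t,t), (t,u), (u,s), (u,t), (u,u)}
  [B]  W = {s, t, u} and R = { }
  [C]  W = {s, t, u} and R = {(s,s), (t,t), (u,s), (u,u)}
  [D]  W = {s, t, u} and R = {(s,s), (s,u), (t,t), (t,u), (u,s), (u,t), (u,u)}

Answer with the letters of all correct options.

B

The schema Nφ → Pφ is axiom D; it is valid on a frame iff R is serial.
(A) R is serial (every world has an R-successor), so the schema is valid here.
(B) R is not serial (s has no R-successor), so the schema fails here.
(C) R is serial (every world has an R-successor), so the schema is valid here.
(D) R is serial (every world has an R-successor), so the schema is valid here.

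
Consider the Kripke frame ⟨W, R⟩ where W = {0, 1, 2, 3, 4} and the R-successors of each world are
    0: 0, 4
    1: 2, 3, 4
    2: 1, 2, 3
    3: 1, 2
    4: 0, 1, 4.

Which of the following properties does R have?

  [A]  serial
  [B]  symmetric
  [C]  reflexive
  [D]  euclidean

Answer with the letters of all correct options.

A, B

(A) serial: every world has an R-successor.
(B) symmetric: every R-edge is matched by its reverse.
(C) not reflexive: not 1 R 1.
(D) not euclidean: 1 R 2 and 1 R 4 but not 2 R 4.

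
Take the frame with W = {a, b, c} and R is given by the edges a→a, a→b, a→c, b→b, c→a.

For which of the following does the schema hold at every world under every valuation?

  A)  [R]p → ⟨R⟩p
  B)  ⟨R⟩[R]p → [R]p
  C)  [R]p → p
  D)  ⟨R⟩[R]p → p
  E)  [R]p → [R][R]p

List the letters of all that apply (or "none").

A

R is not reflexive: not c R c.
R is not symmetric: a R b but not b R a.
R is not transitive: c R a and a R b but not c R b.
R is not euclidean: a R b and a R a but not b R a.
R is serial: every world has an R-successor.
(A) [R]p → ⟨R⟩p is axiom D; it is valid on a frame exactly when R is serial. R is serial, so valid.
(B) ⟨R⟩[R]p → [R]p (the dual of axiom 5) characterises the euclidean frames. R is not euclidean — not valid.
(C) [R]p → p (axiom T) characterises the reflexive frames. R is not reflexive — not valid.
(D) ⟨R⟩[R]p → p is the dual of axiom B; it is valid on a frame exactly when R is symmetric. R is not symmetric, so not valid.
(E) axiom 4: valid iff R is transitive. R is not transitive — not valid.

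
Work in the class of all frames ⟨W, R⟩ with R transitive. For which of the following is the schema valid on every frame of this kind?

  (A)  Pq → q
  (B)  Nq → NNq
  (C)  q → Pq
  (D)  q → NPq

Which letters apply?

(A) Pq → q is valid only on frames where every R-edge is a self-loop. Such an R need not be a subset of the identity — not valid.
(B) Nq → NNq (axiom 4) characterises the transitive frames. Every such R is transitive — valid.
(C) q → Pq is the dual of axiom T; it is valid on a frame exactly when R is reflexive. Such an R need not be reflexive, so not valid.
(D) q → NPq is axiom B, which corresponds to symmetry. Such an R need not be symmetric — not valid.

B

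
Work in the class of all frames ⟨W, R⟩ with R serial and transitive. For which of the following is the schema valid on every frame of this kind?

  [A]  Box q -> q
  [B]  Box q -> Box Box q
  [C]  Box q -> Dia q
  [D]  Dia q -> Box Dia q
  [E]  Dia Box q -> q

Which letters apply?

(A) Box q -> q (axiom T) characterises the reflexive frames. Such an R need not be reflexive — not valid.
(B) axiom 4: valid iff R is transitive. Every such R is transitive — valid.
(C) Box q -> Dia q is axiom D; it is valid on a frame exactly when R is serial. Every such R is serial, so valid.
(D) Dia q -> Box Dia q is axiom 5, which corresponds to the euclidean property. Such an R need not be euclidean — not valid.
(E) Dia Box q -> q is the dual of axiom B; it is valid on a frame exactly when R is symmetric. Such an R need not be symmetric, so not valid.

B, C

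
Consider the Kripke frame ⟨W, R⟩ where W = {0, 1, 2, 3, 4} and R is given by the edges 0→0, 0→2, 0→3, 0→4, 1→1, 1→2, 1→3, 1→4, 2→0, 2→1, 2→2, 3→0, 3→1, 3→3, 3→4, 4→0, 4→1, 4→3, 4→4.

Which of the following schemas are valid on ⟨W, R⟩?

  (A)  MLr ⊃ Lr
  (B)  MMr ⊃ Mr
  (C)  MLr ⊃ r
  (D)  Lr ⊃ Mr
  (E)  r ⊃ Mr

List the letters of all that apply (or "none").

R is reflexive: each world relates to itself.
R is symmetric: every R-edge is matched by its reverse.
R is not transitive: 0 R 2 and 2 R 1 but not 0 R 1.
R is not euclidean: 0 R 2 and 0 R 3 but not 2 R 3.
R is serial: every world has an R-successor.
(A) MLr ⊃ Lr is the dual of axiom 5, which corresponds to the euclidean property. R is not euclidean — not valid.
(B) the dual of axiom 4: valid iff R is transitive. R is not transitive — not valid.
(C) MLr ⊃ r (the dual of axiom B) characterises the symmetric frames. R is symmetric — valid.
(D) Lr ⊃ Mr is axiom D; it is valid on a frame exactly when R is serial. R is serial, so valid.
(E) the dual of axiom T: valid iff R is reflexive. R is reflexive — valid.

C, D, E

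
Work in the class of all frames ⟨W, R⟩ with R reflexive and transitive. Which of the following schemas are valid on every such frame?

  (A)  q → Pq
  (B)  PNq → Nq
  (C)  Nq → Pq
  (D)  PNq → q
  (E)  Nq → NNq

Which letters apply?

Reflexive relations are serial.
(A) q → Pq is the dual of axiom T; it is valid on a frame exactly when R is reflexive. Every such R is reflexive, so valid.
(B) PNq → Nq (the dual of axiom 5) characterises the euclidean frames. Such an R need not be euclidean — not valid.
(C) Nq → Pq is axiom D; it is valid on a frame exactly when R is serial. Every such R is serial, so valid.
(D) the dual of axiom B: valid iff R is symmetric. Such an R need not be symmetric — not valid.
(E) axiom 4: valid iff R is transitive. Every such R is transitive — valid.

A, C, E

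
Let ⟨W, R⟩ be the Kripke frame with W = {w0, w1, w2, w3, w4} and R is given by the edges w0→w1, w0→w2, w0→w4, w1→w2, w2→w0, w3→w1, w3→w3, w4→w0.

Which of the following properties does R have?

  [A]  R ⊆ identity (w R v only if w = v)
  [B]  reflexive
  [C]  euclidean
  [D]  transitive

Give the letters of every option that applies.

(A) not ⊆ identity: w0 R w1 with w0 ≠ w1.
(B) not reflexive: not w0 R w0.
(C) not euclidean: w0 R w1 and w0 R w4 but not w1 R w4.
(D) not transitive: w0 R w2 and w2 R w0 but not w0 R w0.

none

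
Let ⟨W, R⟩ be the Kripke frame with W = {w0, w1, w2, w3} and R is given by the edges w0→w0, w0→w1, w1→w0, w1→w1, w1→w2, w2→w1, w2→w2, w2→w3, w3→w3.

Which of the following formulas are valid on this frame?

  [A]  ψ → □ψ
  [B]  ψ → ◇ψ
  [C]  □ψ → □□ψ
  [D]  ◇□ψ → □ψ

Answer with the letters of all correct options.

B

R is reflexive: each world relates to itself.
R is not transitive: w0 R w1 and w1 R w2 but not w0 R w2.
R is not euclidean: w1 R w0 and w1 R w2 but not w0 R w2.
R is not a subset of the identity: w0 R w1 with w0 ≠ w1.
(A) ψ → □ψ is valid only on frames where every R-edge is a self-loop. Here R ⊄ identity — not valid.
(B) the dual of axiom T: valid iff R is reflexive. R is reflexive — valid.
(C) axiom 4: valid iff R is transitive. R is not transitive — not valid.
(D) ◇□ψ → □ψ (the dual of axiom 5) characterises the euclidean frames. R is not euclidean — not valid.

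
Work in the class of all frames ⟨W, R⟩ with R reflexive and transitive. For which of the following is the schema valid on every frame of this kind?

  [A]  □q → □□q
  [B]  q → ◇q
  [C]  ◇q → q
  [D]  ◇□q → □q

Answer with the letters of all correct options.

A, B

Reflexive relations are serial.
(A) axiom 4: valid iff R is transitive. Every such R is transitive — valid.
(B) the dual of axiom T: valid iff R is reflexive. Every such R is reflexive — valid.
(C) ◇q → q (the converse of T) corresponds to R being a subset of the identity. Such an R need not be a subset of the identity, so not valid.
(D) ◇□q → □q is the dual of axiom 5, which corresponds to the euclidean property. Such an R need not be euclidean — not valid.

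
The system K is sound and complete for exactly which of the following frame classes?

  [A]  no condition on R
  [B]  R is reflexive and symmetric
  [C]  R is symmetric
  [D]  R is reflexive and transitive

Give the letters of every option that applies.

A

(A) K is sound and complete for exactly this class.
(B) this class determines B (= KTB), not K.
(C) this class determines KB, not K.
(D) this class determines S4, not K.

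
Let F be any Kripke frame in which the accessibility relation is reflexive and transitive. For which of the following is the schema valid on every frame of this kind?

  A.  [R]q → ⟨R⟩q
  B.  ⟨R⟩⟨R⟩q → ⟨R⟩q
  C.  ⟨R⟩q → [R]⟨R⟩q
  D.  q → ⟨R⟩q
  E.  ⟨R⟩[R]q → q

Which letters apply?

Reflexive relations are serial.
(A) [R]q → ⟨R⟩q (axiom D) characterises the serial frames. Every such R is serial — valid.
(B) ⟨R⟩⟨R⟩q → ⟨R⟩q (the dual of axiom 4) characterises the transitive frames. Every such R is transitive — valid.
(C) ⟨R⟩q → [R]⟨R⟩q is axiom 5, which corresponds to the euclidean property. Such an R need not be euclidean — not valid.
(D) the dual of axiom T: valid iff R is reflexive. Every such R is reflexive — valid.
(E) the dual of axiom B: valid iff R is symmetric. Such an R need not be symmetric — not valid.

A, B, D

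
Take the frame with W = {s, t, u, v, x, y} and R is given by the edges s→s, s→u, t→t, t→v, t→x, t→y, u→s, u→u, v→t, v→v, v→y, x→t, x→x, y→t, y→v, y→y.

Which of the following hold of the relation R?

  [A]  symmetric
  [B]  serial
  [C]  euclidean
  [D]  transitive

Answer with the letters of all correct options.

A, B

(A) symmetric: every R-edge is matched by its reverse.
(B) serial: every world has an R-successor.
(C) not euclidean: t R v and t R x but not v R x.
(D) not transitive: v R t and t R x but not v R x.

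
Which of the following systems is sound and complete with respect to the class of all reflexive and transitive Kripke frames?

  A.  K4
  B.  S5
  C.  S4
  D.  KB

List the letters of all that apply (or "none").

(A) K4 is determined by the class of transitive frames.
(B) S5 is determined by the class of reflexive, symmetric, and transitive frames.
(C) S4 is determined by exactly this class.
(D) KB is determined by the class of symmetric frames.

C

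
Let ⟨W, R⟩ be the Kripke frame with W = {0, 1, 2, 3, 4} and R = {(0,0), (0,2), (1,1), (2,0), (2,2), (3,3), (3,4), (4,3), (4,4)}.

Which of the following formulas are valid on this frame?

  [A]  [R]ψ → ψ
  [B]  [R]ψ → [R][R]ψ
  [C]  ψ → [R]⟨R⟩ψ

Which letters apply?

R is reflexive: each world relates to itself.
R is symmetric: every R-edge is matched by its reverse.
R is transitive: R is closed under composition.
(A) [R]ψ → ψ is axiom T, which corresponds to reflexivity. R is reflexive — valid.
(B) [R]ψ → [R][R]ψ is axiom 4, which corresponds to transitivity. R is transitive — valid.
(C) ψ → [R]⟨R⟩ψ is axiom B; it is valid on a frame exactly when R is symmetric. R is symmetric, so valid.

A, B, C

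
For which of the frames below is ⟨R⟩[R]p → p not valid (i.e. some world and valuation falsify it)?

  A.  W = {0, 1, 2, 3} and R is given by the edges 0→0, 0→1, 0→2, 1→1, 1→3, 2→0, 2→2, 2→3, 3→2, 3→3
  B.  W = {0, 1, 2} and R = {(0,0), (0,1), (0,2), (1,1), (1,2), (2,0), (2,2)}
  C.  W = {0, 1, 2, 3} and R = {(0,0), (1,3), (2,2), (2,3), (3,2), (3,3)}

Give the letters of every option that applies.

A, B, C

The schema ⟨R⟩[R]p → p is the dual of axiom B; it is valid on a frame iff R is symmetric.
(A) R is not symmetric (0 R 1 but not 1 R 0), so the schema fails here.
(B) R is not symmetric (0 R 1 but not 1 R 0), so the schema fails here.
(C) R is not symmetric (1 R 3 but not 3 R 1), so the schema fails here.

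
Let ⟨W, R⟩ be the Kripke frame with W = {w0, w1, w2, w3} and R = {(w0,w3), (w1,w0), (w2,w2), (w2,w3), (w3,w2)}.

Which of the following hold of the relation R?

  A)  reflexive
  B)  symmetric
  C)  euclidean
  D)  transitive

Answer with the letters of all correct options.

(A) not reflexive: not w0 R w0.
(B) not symmetric: w0 R w3 but not w3 R w0.
(C) not euclidean: w0 R w3 and w0 R w3 but not w3 R w3.
(D) not transitive: w0 R w3 and w3 R w2 but not w0 R w2.

none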